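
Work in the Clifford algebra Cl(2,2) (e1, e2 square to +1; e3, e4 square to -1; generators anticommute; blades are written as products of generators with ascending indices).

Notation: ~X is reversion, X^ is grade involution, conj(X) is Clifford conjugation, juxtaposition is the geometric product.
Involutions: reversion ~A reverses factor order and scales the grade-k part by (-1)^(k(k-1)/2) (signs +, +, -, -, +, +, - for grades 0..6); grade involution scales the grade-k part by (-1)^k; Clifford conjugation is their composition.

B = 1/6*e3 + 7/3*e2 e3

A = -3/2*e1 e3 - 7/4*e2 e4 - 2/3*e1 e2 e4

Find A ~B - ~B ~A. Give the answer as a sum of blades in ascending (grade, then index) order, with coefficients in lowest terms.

first term: 1/4*e1 + 7/2*e1 e2 + 49/12*e3 e4 + 14/9*e1 e3 e4 + 7/24*e2 e3 e4 + 1/9*e1 e2 e3 e4
second term: 1/4*e1 + 7/2*e1 e2 + 49/12*e3 e4 + 14/9*e1 e3 e4 - 7/24*e2 e3 e4 + 1/9*e1 e2 e3 e4
Answer: 7/12*e2 e3 e4


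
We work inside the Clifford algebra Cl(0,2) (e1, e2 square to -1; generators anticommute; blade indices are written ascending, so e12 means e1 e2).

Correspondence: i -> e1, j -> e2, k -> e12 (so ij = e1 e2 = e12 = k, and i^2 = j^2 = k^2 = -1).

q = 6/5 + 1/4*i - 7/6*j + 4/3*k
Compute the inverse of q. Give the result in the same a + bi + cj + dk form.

In blades: q = 6/5 + 1/4*e1 - 7/6*e2 + 4/3*e12.
With qbar = 6/5 - 1/4*e1 + 7/6*e2 - 4/3*e12 (scalar fixed, mapped units negated), q qbar = 16709/3600 (the sum of squared coefficients), so q^-1 = qbar / (16709/3600) = 4320/16709 - 900/16709*e1 + 600/2387*e2 - 4800/16709*e12; translating back:
Answer: 4320/16709 - 900/16709*i + 600/2387*j - 4800/16709*k


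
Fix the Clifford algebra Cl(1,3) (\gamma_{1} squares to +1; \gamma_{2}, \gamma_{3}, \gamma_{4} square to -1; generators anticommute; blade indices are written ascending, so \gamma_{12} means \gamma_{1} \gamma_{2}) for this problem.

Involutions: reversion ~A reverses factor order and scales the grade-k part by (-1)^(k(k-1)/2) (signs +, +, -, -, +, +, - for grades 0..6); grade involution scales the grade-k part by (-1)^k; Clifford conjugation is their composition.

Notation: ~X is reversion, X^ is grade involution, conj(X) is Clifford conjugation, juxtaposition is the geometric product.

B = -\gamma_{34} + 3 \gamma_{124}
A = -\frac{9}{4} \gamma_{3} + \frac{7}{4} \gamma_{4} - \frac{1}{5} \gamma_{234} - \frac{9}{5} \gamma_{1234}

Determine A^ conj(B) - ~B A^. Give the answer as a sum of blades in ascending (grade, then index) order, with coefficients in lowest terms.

first term: -\frac{1}{5} \gamma_{2} + \frac{73}{20} \gamma_{3} - \frac{9}{4} \gamma_{4} + \frac{141}{20} \gamma_{12} - \frac{3}{5} \gamma_{13} + \frac{27}{4} \gamma_{1234}
second term: -\frac{1}{5} \gamma_{2} + \frac{143}{20} \gamma_{3} + \frac{9}{4} \gamma_{4} - \frac{69}{20} \gamma_{12} - \frac{3}{5} \gamma_{13} + \frac{27}{4} \gamma_{1234}
Answer: -\frac{7}{2} \gamma_{3} - \frac{9}{2} \gamma_{4} + \frac{21}{2} \gamma_{12}


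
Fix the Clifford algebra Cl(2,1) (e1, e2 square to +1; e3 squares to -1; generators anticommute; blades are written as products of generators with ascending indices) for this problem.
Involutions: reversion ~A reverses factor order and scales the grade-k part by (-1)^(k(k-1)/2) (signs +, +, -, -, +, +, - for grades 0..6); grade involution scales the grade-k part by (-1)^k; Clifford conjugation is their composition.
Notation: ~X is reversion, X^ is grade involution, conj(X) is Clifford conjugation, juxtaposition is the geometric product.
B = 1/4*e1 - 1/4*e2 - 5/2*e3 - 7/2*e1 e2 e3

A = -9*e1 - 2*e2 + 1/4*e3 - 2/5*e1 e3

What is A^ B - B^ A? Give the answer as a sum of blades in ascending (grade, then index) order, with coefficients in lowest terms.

first term: 9/8 - e1 - 7/5*e2 + 1/10*e3 - 29/8*e1 e2 - 247/16*e1 e3 - 585/16*e2 e3 - 1/10*e1 e2 e3
second term: 9/8 - e1 + 7/5*e2 + 1/10*e3 + 15/8*e1 e2 + 471/16*e1 e3 - 423/16*e2 e3 + 1/10*e1 e2 e3
Answer: -14/5*e2 - 11/2*e1 e2 - 359/8*e1 e3 - 81/8*e2 e3 - 1/5*e1 e2 e3


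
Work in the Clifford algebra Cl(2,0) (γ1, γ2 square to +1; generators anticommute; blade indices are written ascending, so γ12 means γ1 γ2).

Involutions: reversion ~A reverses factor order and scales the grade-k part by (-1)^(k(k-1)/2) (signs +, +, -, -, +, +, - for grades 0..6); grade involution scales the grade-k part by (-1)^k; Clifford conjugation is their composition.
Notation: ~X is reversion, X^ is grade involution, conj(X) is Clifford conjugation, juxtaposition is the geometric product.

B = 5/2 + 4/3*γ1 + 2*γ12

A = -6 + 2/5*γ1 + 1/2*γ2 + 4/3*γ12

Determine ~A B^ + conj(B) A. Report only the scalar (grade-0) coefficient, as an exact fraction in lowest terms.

first term: -193/15 + 8*γ1 + 49/180*γ2 - 44/3*γ12
second term: -193/15 + 8*γ1 + 49/180*γ2 + 44/3*γ12
Answer: -386/15


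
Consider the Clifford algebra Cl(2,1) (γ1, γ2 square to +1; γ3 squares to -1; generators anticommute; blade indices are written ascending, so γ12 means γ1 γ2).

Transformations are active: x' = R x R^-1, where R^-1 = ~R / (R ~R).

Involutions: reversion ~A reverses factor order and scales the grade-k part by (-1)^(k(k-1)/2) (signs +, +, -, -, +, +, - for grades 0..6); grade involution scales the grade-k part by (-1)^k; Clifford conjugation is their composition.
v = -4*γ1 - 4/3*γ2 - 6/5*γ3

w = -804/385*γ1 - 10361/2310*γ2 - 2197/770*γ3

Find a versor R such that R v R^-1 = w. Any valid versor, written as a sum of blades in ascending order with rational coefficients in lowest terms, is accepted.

Key observation: q(v) = q(w) = 3676/225 (sandwiches preserve the norm), so R = v + w = -2344/385*γ1 - 13441/2310*γ2 - 3121/770*γ3 works whenever it is invertible — the component of v along it is kept and (v - w)/2 reverses, sending v to w.
Answer: -2344/385*γ1 - 13441/2310*γ2 - 3121/770*γ3


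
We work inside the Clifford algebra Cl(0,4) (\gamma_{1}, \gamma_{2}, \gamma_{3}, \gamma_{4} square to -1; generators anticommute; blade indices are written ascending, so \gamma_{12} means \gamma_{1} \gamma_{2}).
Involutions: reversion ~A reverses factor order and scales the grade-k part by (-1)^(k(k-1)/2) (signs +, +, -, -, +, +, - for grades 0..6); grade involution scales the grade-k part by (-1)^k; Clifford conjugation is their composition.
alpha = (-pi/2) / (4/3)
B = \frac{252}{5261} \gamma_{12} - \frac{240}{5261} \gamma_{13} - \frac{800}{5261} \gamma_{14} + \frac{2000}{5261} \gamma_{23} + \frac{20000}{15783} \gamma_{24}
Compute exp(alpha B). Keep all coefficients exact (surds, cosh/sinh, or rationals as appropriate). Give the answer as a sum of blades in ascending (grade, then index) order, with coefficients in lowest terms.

B^2 term by term: the squares give (\frac{252}{5261})^2*(\gamma_{12})^2 + (-\frac{240}{5261})^2*(\gamma_{13})^2 + (-\frac{800}{5261})^2*(\gamma_{14})^2 + (\frac{2000}{5261})^2*(\gamma_{23})^2 + (\frac{20000}{15783})^2*(\gamma_{24})^2 = \frac{63504}{27678121}*(-1) + \frac{57600}{27678121}*(-1) + \frac{640000}{27678121}*(-1) + \frac{4000000}{27678121}*(-1) + \frac{400000000}{249103089}*(-1) = -\frac{16}{9} (each basis 2-blade squares to minus the product of its generators' squares); cross terms between blades sharing an index anticommute and cancel; the commuting (index-disjoint) pairs give grade-4 terms 2*c*c'*(blade product), which cancel blade by blade — \gamma_{1234}: \frac{3200000}{27678121} - \frac{3200000}{27678121} = 0 — confirming B is simple. So B^2 = -\frac{16}{9}.
B^2 = -\frac{16}{9} — a negative square means the series sums to a rotation: l = \frac{4}{3}, alpha*l = - \frac{\pi}{2}, so exp(alpha B) = cos(- \frac{\pi}{2}) + (sin(- \frac{\pi}{2})/(\frac{4}{3}))*B = 0 + (- \frac{3}{4})*B.
Answer: - \frac{189}{5261} \gamma_{12} + \frac{180}{5261} \gamma_{13} + \frac{600}{5261} \gamma_{14} - \frac{1500}{5261} \gamma_{23} - \frac{5000}{5261} \gamma_{24}


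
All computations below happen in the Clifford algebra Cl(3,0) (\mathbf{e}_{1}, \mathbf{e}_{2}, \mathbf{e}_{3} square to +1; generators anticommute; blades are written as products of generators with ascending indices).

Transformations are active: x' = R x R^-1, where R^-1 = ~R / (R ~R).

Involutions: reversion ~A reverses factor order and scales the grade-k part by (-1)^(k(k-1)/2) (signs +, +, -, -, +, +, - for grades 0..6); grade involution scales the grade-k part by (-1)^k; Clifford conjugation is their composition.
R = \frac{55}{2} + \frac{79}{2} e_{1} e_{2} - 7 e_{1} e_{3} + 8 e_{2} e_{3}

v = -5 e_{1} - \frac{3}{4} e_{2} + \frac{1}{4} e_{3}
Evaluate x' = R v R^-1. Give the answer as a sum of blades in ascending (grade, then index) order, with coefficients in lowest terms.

~R = \frac{55}{2} - \frac{79}{2} e_{1} e_{2} + 7 e_{1} e_{3} - 8 e_{2} e_{3}, and R ~R = \frac{4859}{2}, so R^-1 = ~R / (\frac{4859}{2}).
R v = -\frac{1351}{8} e_{1} + \frac{1431}{8} e_{2} - \frac{177}{8} e_{3} - \frac{283}{8} e_{1} e_{2} e_{3}
Answer: \frac{18347}{19436} e_{1} + \frac{22330}{4859} e_{2} - \frac{327}{172} e_{3}


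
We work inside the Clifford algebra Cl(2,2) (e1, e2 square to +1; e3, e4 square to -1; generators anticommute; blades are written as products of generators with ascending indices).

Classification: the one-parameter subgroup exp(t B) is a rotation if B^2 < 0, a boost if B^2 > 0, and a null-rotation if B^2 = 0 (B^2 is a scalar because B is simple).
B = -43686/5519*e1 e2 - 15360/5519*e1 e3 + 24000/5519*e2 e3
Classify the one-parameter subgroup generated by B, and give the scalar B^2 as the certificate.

B^2 term by term: the squares give (-43686/5519)^2*(e1 e2)^2 + (-15360/5519)^2*(e1 e3)^2 + (24000/5519)^2*(e2 e3)^2 = 1908466596/30459361*(-1) + 235929600/30459361*(+1) + 576000000/30459361*(+1) = -36 (each basis 2-blade squares to minus the product of its generators' squares); cross terms between blades sharing an index anticommute and cancel. So B^2 = -36.
Answer: rotation, certificate B^2 = -36. The invariant at work: B^2 = -36 is unchanged by conjugation, hence its sign classifies the subgroup whatever basis B is written in.


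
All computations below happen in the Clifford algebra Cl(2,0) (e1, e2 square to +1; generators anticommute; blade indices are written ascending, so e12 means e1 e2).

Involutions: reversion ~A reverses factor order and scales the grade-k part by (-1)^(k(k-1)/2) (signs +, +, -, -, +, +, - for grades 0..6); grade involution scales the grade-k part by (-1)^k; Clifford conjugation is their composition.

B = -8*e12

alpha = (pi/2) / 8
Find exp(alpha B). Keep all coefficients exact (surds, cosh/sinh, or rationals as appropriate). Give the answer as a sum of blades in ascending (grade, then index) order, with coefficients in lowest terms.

B^2 = (-8)^2*(e12)^2 = 64*(-1) = -64 (a basis 2-blade squares to minus the product of its generators' squares).
B^2 = -64 — the negative square puts this in the circular regime; l = 8, alpha*l = pi/2, so exp(alpha B) = cos(pi/2) + (sin(pi/2)/8)*B = 0 + (1/8)*B.
Answer: -e12


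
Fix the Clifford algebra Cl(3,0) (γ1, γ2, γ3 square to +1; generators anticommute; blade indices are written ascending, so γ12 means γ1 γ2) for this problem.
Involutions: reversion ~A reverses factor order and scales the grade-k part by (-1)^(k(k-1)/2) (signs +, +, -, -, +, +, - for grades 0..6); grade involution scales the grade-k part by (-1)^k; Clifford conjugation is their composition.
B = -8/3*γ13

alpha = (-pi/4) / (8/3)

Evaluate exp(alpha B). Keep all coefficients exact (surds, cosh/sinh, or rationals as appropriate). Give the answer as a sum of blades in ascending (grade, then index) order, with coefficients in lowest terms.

B^2 = (-8/3)^2*(γ13)^2 = 64/9*(-1) = -64/9 (a basis 2-blade squares to minus the product of its generators' squares).
B^2 = -64/9 — a negative square means the series sums to a rotation: l = 8/3, alpha*l = -pi/4, so exp(alpha B) = cos(-pi/4) + (sin(-pi/4)/(8/3))*B = sqrt(2)/2 + (-3*sqrt(2)/16)*B.
Answer: sqrt(2)/2 + sqrt(2)/2*γ13


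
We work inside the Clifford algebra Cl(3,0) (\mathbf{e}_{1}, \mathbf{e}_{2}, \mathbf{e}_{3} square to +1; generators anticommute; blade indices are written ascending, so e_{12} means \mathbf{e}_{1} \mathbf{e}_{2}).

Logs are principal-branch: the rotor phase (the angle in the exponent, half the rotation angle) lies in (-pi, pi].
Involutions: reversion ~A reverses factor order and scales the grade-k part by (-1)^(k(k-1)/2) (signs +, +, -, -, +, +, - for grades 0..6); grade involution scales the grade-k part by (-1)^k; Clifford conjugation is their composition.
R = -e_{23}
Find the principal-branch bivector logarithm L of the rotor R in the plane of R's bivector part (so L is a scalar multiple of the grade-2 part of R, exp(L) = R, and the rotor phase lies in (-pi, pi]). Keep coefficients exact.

The scalar part of R is 0, which fixes the principal-branch rotor phase; the unit plane is then the bivector part divided by the sine of that phase, and L is that plane scaled by the phase.
Concretely: cos(phase) = 0 gives phase = ±\frac{\pi}{2}, and since phase/sin(phase) is even the sign is immaterial: L = (phase/sin(phase)) * <R>_2 = (\frac{\pi}{2}) * <R>_2.
Answer: - \frac{\pi}{2} e_{23}


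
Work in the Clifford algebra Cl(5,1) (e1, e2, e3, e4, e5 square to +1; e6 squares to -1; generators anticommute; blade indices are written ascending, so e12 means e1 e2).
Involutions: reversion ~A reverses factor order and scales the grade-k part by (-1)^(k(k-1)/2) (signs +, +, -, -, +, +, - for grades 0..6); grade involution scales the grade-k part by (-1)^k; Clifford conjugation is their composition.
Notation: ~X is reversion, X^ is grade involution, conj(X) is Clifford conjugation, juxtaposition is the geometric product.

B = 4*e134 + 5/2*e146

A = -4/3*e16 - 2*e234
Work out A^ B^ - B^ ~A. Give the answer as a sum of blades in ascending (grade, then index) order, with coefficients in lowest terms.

first term: -10/3*e4 - 8*e12 - 16/3*e346 + 5*e1236
second term: 10/3*e4 + 8*e12 - 16/3*e346 + 5*e1236
Answer: -20/3*e4 - 16*e12


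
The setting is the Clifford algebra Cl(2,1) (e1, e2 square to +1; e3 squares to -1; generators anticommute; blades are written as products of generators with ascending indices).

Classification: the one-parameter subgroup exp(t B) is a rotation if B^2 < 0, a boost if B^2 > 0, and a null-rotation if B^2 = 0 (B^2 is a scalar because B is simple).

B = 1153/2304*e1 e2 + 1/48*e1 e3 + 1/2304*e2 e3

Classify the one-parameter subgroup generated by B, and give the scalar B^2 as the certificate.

B^2 term by term: the squares give (1153/2304)^2*(e1 e2)^2 + (1/48)^2*(e1 e3)^2 + (1/2304)^2*(e2 e3)^2 = 1329409/5308416*(-1) + 1/2304*(+1) + 1/5308416*(+1) = -1/4 (each basis 2-blade squares to minus the product of its generators' squares); cross terms between blades sharing an index anticommute and cancel. So B^2 = -1/4.
Answer: rotation, certificate B^2 = -1/4. Why this suffices: the scalar -1/4 survives any versor conjugation, so its sign alone determines the class however B is presented.


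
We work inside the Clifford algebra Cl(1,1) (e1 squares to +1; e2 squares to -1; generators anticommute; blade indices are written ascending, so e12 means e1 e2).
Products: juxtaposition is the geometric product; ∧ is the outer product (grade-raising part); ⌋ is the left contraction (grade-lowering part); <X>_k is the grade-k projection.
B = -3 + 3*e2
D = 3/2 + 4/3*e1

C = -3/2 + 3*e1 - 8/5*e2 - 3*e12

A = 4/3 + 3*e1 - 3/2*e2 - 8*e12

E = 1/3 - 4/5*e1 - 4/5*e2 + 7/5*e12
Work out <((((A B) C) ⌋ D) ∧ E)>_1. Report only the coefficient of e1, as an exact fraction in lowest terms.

step 1: 1/2 + 15*e1 + 17/2*e2 + 33*e12
step 2: -823/20 + 63/10*e1 - 3151/20*e2 - 201/2*e12
step 3: -2133/40 - 823/15*e1
step 4: -711/40 + 10967/450*e1 + 2133/50*e2 - 18457/600*e12
step 5: 10967/450*e1 + 2133/50*e2
Answer: 10967/450


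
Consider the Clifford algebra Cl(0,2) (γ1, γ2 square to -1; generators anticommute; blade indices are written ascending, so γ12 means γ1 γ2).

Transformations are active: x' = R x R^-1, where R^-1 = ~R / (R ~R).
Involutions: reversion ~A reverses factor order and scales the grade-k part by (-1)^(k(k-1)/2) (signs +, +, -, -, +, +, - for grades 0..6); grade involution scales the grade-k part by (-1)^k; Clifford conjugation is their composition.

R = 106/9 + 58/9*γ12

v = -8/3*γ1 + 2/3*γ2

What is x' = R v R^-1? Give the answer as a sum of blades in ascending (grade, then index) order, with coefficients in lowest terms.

~R = 106/9 - 58/9*γ12, and R ~R = 14600/81, so R^-1 = ~R / (14600/81).
R v = -964/27*γ1 - 28/3*γ2
Answer: -10946/5475*γ1 - 10328/5475*γ2


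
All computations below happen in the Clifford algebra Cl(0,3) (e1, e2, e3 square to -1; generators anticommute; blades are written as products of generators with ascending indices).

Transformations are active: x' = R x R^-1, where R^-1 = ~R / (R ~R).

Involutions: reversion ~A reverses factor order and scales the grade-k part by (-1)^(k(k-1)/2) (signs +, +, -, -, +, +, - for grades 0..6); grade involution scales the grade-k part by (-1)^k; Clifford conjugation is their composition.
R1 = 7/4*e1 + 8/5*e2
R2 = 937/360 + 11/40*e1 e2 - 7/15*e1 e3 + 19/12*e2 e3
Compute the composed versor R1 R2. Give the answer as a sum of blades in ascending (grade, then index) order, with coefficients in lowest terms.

Distribute over the terms of R1 (each basis-blade product reordered to ascending indices, repeated generators contracted through their squares):
(7/4*e1) R2 = 6559/1440*e1 - 77/160*e2 + 49/60*e3 + 133/48*e1 e2 e3
(8/5*e2) R2 = 11/25*e1 + 937/225*e2 - 38/15*e3 + 56/75*e1 e2 e3
Summing the partial products and collecting blades:
Answer: 35963/7200*e1 + 26519/7200*e2 - 103/60*e3 + 1407/400*e1 e2 e3


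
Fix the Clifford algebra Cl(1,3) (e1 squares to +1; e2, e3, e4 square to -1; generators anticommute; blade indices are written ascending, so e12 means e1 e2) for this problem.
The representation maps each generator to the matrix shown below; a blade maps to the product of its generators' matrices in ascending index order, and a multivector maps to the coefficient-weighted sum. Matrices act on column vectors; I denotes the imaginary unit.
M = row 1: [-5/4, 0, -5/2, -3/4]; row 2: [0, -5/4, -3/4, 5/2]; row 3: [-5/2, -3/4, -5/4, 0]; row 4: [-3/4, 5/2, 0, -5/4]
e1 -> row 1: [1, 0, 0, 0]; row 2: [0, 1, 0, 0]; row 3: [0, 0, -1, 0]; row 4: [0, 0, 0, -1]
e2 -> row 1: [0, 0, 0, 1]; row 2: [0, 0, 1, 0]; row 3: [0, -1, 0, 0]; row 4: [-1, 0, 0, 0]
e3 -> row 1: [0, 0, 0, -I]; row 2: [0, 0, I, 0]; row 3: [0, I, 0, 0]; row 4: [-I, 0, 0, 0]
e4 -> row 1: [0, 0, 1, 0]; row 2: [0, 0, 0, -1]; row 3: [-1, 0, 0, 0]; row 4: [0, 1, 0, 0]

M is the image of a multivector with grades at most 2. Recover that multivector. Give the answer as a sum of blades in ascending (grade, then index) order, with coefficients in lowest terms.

Method: the blade images are trace-orthogonal — tr(rho(e_A) rho(e_B)^-1) = 4 if A = B and 0 otherwise — and rho(e_A)^-1 = (e_A)^2 * rho(e_A) with (e_A)^2 = +1 or -1, so the coefficient of e_A in the preimage is (e_A)^2 * tr(M rho(e_A))/4.
Nonzero projections over blades of grade <= 2: 1: (1)^2 = +1, tr(M 1) = -5, coefficient -5/4; e12: (e12)^2 = +1, tr(M rho(e12)) = -3, coefficient -3/4; e14: (e14)^2 = +1, tr(M rho(e14)) = -10, coefficient -5/2. Every other blade of grade <= 2 projects to 0.
Answer: -5/4 - 3/4*e12 - 5/2*e14


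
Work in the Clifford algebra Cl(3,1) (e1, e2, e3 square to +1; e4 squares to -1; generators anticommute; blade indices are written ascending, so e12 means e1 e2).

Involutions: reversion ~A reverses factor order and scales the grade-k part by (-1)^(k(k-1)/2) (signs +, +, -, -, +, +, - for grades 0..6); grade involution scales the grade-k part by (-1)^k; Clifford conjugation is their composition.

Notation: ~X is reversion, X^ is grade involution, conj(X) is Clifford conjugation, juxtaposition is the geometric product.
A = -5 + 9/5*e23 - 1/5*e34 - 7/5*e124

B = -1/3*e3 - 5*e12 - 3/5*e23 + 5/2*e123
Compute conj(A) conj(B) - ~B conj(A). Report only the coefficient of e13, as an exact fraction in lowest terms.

first term: 27/25 + 9/2*e1 - 3/5*e2 - 5/3*e3 + 104/15*e4 - 25*e12 + 9*e13 - 3*e23 - 3/25*e24 - 7/2*e34 - 25/2*e123 - 1/2*e124 - 21/25*e134 + 22/15*e1234
second term: 27/25 - 9/2*e1 - 3/5*e2 + 5/3*e3 + 104/15*e4 - 25*e12 - 9*e13 - 3*e23 + 3/25*e24 - 7/2*e34 + 25/2*e123 - 1/2*e124 + 21/25*e134 + 22/15*e1234
Answer: 18


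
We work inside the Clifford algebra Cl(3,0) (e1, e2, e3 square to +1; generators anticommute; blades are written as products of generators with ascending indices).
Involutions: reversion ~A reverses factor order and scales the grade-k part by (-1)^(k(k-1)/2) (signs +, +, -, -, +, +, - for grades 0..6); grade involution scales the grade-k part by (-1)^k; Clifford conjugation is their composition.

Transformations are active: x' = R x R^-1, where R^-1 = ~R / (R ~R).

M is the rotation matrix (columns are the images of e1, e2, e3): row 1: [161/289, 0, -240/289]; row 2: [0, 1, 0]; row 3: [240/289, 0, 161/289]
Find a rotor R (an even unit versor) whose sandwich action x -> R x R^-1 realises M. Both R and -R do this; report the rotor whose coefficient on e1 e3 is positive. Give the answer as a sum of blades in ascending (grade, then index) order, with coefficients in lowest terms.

Method: write R = a + b12*e1 e2 + b13*e1 e3 + b23*e2 e3 with a^2 + b12^2 + b13^2 + b23^2 = 1 (so R^-1 = ~R). Expanding the columns R e_j ~R gives tr M = 4a^2 - 1 and, from the antisymmetric part, M21 - M12 = -4a*b12, M13 - M31 = 4a*b13, M32 - M23 = -4a*b23.
Here tr M = 611/289, so a^2 = (1 + tr M)/4 = 225/289 and a = ±15/17. Taking a = 15/17: M21 - M12 = 0, M13 - M31 = -480/289, M32 - M23 = 0, giving b12 = 0, b13 = -8/17, b23 = 0, i.e. R = 15/17 - 8/17*e1 e3.
Its e1 e3 coefficient is negative, so report the other preimage -R.
Answer: -15/17 + 8/17*e1 e3. Note: both R and -R realise this M (trace 611/289); the covering map identifies them, and the e1 e3-coefficient sign is the tie-breaker.


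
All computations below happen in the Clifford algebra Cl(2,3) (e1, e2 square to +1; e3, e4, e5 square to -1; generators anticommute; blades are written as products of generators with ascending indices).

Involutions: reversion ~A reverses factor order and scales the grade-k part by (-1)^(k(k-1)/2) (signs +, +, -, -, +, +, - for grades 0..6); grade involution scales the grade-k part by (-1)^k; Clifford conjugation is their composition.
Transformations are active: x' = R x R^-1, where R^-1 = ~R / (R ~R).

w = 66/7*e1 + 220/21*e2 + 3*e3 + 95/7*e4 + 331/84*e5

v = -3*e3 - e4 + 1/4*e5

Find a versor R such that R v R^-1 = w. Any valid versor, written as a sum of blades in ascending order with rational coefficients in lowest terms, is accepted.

Take R = v + w = 66/7*e1 + 220/21*e2 + 88/7*e4 + 88/21*e5. Because q(v) = q(w) = -161/16, conjugation by R sends v exactly to w.
Answer: 66/7*e1 + 220/21*e2 + 88/7*e4 + 88/21*e5


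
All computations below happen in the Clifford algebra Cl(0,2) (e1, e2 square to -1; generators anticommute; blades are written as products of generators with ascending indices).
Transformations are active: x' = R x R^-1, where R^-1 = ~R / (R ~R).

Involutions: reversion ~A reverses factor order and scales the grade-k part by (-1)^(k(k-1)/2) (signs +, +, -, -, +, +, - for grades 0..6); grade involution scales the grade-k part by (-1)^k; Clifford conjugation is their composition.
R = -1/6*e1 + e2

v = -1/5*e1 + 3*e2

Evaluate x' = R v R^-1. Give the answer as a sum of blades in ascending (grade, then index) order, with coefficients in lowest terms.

~R = -1/6*e1 + e2, and R ~R = -37/36, so R^-1 = ~R / (-37/36).
R v = -91/30 - 3/10*e1 e2
Answer: -29/37*e1 + 537/185*e2


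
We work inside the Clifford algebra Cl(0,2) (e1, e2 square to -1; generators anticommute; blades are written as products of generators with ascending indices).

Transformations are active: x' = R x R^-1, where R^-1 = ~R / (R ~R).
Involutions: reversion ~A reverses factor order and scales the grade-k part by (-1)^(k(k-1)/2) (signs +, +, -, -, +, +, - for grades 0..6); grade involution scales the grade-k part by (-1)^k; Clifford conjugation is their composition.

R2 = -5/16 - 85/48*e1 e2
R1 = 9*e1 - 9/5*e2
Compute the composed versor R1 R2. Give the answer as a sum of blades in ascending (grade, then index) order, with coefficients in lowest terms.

Distribute over the terms of R1 (each basis-blade product reordered to ascending indices, repeated generators contracted through their squares):
(9*e1) R2 = -45/16*e1 + 255/16*e2
(-9/5*e2) R2 = 51/16*e1 + 9/16*e2
Summing the partial products and collecting blades:
Answer: 3/8*e1 + 33/2*e2


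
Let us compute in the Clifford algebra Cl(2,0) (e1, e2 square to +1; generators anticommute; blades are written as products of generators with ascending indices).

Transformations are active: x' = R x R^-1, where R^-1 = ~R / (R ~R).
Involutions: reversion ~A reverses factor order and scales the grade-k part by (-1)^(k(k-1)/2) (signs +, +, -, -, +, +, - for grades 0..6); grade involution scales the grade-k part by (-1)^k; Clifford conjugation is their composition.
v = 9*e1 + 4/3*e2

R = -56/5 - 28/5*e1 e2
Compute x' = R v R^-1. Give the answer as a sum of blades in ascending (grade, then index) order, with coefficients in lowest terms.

~R = -56/5 + 28/5*e1 e2, and R ~R = 784/5, so R^-1 = ~R / (784/5).
R v = -1624/15*e1 + 532/15*e2
Answer: 97/15*e1 - 32/5*e2


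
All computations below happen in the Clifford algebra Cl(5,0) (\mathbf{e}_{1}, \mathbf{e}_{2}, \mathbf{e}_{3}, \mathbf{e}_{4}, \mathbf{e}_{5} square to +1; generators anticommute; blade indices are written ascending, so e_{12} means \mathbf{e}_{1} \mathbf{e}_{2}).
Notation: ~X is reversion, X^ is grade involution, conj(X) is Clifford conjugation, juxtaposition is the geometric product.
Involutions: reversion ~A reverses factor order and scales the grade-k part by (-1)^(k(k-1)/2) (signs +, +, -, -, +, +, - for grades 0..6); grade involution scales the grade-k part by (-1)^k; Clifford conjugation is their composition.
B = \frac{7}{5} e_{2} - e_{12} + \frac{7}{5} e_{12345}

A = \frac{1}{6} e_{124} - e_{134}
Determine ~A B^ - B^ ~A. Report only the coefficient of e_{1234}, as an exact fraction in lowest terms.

first term: -\frac{1}{6} e_{4} - \frac{7}{30} e_{14} + \frac{7}{5} e_{25} + \frac{7}{30} e_{35} - e_{234} - \frac{7}{5} e_{1234}
second term: -\frac{1}{6} e_{4} - \frac{7}{30} e_{14} + \frac{7}{5} e_{25} + \frac{7}{30} e_{35} + e_{234} + \frac{7}{5} e_{1234}
Answer: -\frac{14}{5}


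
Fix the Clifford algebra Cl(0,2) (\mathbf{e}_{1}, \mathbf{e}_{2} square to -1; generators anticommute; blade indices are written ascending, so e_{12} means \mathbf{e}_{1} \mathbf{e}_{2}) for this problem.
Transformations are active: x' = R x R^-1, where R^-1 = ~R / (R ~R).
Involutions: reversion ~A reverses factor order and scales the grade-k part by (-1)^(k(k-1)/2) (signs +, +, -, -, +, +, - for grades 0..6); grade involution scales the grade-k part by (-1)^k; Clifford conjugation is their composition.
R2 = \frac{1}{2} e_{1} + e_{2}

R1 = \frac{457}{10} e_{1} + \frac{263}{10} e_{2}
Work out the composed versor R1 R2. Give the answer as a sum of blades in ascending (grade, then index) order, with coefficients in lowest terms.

Distribute over the terms of R1 (each basis-blade product reordered to ascending indices, repeated generators contracted through their squares):
(\frac{457}{10} e_{1}) R2 = -\frac{457}{20} + \frac{457}{10} e_{12}
(\frac{263}{10} e_{2}) R2 = -\frac{263}{10} - \frac{263}{20} e_{12}
Summing the partial products and collecting blades:
Answer: -\frac{983}{20} + \frac{651}{20} e_{12}


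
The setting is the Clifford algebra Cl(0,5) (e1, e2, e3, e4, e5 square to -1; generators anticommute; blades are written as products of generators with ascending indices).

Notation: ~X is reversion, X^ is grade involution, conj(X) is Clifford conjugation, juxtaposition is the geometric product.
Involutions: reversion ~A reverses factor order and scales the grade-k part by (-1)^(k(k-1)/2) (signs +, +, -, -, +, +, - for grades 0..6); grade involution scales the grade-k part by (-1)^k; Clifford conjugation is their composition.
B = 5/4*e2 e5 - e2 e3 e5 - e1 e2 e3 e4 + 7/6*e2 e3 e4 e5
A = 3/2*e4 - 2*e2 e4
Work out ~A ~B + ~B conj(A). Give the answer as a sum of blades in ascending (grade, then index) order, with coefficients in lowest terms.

first term: -2*e1 e3 + 7/3*e3 e5 - 5/2*e4 e5 - 3/2*e1 e2 e3 - 7/4*e2 e3 e5 + 15/8*e2 e4 e5 - 2*e3 e4 e5 + 3/2*e2 e3 e4 e5
second term: -2*e1 e3 + 7/3*e3 e5 + 5/2*e4 e5 - 3/2*e1 e2 e3 - 7/4*e2 e3 e5 - 15/8*e2 e4 e5 + 2*e3 e4 e5 + 3/2*e2 e3 e4 e5
Answer: -4*e1 e3 + 14/3*e3 e5 - 3*e1 e2 e3 - 7/2*e2 e3 e5 + 3*e2 e3 e4 e5


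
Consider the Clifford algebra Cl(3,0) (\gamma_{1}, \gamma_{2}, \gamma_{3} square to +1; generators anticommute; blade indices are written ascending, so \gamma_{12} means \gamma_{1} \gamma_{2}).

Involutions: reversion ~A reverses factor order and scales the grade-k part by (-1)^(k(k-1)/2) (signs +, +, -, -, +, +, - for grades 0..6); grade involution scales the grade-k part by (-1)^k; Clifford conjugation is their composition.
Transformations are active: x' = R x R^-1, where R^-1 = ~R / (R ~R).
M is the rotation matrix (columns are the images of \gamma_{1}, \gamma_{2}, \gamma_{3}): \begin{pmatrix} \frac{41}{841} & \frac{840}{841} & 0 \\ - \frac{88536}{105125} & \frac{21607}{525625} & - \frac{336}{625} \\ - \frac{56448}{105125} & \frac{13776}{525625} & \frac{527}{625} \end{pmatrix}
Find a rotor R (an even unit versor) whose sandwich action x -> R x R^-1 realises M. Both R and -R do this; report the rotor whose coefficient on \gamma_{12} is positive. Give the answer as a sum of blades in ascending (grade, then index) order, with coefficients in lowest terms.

Method: write R = a + b12*\gamma_{12} + b13*\gamma_{13} + b23*\gamma_{23} with a^2 + b12^2 + b13^2 + b23^2 = 1 (so R^-1 = ~R). Expanding the columns R e_j ~R gives tr M = 4a^2 - 1 and, from the antisymmetric part, M21 - M12 = -4a*b12, M13 - M31 = 4a*b13, M32 - M23 = -4a*b23.
Here tr M = \frac{490439}{525625}, so a^2 = (1 + tr M)/4 = \frac{254016}{525625} and a = ±\frac{504}{725}. Taking a = \frac{504}{725}: M21 - M12 = -\frac{193536}{105125}, M13 - M31 = \frac{56448}{105125}, M32 - M23 = \frac{296352}{525625}, giving b12 = \frac{96}{145}, b13 = \frac{28}{145}, b23 = -\frac{147}{725}, i.e. R = \frac{504}{725} + \frac{96}{145} \gamma_{12} + \frac{28}{145} \gamma_{13} - \frac{147}{725} \gamma_{23}.
Its \gamma_{12} coefficient is already positive.
Answer: \frac{504}{725} + \frac{96}{145} \gamma_{12} + \frac{28}{145} \gamma_{13} - \frac{147}{725} \gamma_{23}. Sheet selection: the two-to-one cover makes ±R indistinguishable at the matrix level (trace \frac{490439}{525625}), so uniqueness comes from the required sign on \gamma_{12}.


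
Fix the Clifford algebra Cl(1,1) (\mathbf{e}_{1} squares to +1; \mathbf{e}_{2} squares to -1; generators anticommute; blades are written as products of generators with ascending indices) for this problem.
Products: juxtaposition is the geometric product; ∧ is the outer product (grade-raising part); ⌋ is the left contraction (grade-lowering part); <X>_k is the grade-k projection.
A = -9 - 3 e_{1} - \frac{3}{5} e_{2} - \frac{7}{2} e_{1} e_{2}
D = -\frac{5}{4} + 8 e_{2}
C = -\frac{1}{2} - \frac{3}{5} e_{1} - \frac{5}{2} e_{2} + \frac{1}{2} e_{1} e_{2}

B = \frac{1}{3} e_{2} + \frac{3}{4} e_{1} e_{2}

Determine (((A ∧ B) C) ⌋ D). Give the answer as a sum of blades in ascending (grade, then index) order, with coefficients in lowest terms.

step 1: -3 e_{2} - \frac{31}{4} e_{1} e_{2}
step 2: -\frac{91}{8} - \frac{167}{8} e_{1} - \frac{63}{20} e_{2} + \frac{83}{40} e_{1} e_{2}
step 3: \frac{6307}{160} - 91 e_{2}
Answer: \frac{6307}{160} - 91 e_{2}


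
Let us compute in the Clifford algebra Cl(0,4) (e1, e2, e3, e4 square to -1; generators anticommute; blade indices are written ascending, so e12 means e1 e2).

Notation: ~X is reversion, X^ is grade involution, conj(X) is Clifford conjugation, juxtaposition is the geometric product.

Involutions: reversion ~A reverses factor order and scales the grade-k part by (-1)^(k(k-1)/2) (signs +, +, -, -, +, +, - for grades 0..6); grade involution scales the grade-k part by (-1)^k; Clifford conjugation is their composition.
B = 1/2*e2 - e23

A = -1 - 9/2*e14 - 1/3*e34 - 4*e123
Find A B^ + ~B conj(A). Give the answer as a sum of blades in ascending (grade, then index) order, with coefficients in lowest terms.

first term: -4*e1 + 1/2*e2 + 2*e13 + e23 + 1/3*e24 - 9/4*e124 + 1/6*e234 + 9/2*e1234
second term: 4*e1 - 1/2*e2 - 2*e13 - e23 - 1/3*e24 - 9/4*e124 + 1/6*e234 + 9/2*e1234
Answer: -9/2*e124 + 1/3*e234 + 9*e1234


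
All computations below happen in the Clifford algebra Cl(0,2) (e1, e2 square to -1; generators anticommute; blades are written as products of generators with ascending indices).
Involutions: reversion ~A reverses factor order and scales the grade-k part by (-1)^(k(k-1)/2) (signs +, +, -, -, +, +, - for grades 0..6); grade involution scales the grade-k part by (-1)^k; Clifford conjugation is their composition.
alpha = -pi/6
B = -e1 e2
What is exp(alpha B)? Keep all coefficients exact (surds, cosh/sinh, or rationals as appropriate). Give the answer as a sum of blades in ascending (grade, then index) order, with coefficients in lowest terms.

B^2 = (-1)^2*(e1 e2)^2 = 1*(-1) = -1 (a basis 2-blade squares to minus the product of its generators' squares).
B^2 = -1 — since the square is negative, the closed form is circular: l = 1, alpha*l = -pi/6, so exp(alpha B) = cos(-pi/6) + (sin(-pi/6)/1)*B = sqrt(3)/2 + (-1/2)*B.
Answer: sqrt(3)/2 + 1/2*e1 e2


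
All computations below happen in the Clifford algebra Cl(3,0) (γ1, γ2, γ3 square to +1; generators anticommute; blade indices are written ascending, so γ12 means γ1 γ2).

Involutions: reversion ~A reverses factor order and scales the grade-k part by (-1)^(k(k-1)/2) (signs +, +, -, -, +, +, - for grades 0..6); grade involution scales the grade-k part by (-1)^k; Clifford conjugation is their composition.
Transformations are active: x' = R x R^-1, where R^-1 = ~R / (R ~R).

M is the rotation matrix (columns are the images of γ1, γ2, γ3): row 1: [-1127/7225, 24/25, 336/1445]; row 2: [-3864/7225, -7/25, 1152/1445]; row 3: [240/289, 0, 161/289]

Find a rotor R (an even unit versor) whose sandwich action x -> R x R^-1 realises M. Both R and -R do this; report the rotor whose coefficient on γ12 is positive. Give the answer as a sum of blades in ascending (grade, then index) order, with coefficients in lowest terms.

Method: write R = a + b12*γ12 + b13*γ13 + b23*γ23 with a^2 + b12^2 + b13^2 + b23^2 = 1 (so R^-1 = ~R). Expanding the columns R e_j ~R gives tr M = 4a^2 - 1 and, from the antisymmetric part, M21 - M12 = -4a*b12, M13 - M31 = 4a*b13, M32 - M23 = -4a*b23.
Here tr M = 35/289, so a^2 = (1 + tr M)/4 = 81/289 and a = ±9/17. Taking a = 9/17: M21 - M12 = -432/289, M13 - M31 = -864/1445, M32 - M23 = -1152/1445, giving b12 = 12/17, b13 = -24/85, b23 = 32/85, i.e. R = 9/17 + 12/17*γ12 - 24/85*γ13 + 32/85*γ23.
Its γ12 coefficient is already positive.
Answer: 9/17 + 12/17*γ12 - 24/85*γ13 + 32/85*γ23. Why the constraint matters: R and -R act identically through the sandwich — M has trace 35/289 either way — so only the sign condition on γ12 picks one of the two preimages.


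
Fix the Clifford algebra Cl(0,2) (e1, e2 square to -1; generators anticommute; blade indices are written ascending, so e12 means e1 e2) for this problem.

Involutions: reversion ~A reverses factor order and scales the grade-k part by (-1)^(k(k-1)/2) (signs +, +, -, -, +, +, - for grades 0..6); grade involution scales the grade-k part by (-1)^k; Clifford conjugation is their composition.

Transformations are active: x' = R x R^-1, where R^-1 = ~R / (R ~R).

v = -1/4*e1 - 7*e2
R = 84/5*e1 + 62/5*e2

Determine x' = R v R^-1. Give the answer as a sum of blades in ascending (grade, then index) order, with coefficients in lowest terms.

~R = 84/5*e1 + 62/5*e2, and R ~R = -436, so R^-1 = ~R / (-436).
R v = 91 - 229/2*e12
Answer: -14743/2180*e1 + 994/545*e2


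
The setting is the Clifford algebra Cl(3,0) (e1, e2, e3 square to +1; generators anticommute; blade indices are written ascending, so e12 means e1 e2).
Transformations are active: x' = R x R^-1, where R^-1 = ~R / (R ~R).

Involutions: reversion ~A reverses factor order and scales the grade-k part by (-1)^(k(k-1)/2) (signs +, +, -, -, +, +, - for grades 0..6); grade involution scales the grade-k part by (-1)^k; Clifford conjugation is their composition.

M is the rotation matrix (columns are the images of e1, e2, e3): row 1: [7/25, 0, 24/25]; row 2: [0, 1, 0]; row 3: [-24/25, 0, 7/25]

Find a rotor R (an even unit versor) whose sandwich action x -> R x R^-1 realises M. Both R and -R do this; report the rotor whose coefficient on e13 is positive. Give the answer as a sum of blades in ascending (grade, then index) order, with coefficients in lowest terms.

Method: write R = a + b12*e12 + b13*e13 + b23*e23 with a^2 + b12^2 + b13^2 + b23^2 = 1 (so R^-1 = ~R). Expanding the columns R e_j ~R gives tr M = 4a^2 - 1 and, from the antisymmetric part, M21 - M12 = -4a*b12, M13 - M31 = 4a*b13, M32 - M23 = -4a*b23.
Here tr M = 39/25, so a^2 = (1 + tr M)/4 = 16/25 and a = ±4/5. Taking a = 4/5: M21 - M12 = 0, M13 - M31 = 48/25, M32 - M23 = 0, giving b12 = 0, b13 = 3/5, b23 = 0, i.e. R = 4/5 + 3/5*e13.
Its e13 coefficient is already positive.
Answer: 4/5 + 3/5*e13. Why the constraint matters: R and -R act identically through the sandwich — M has trace 39/25 either way — so only the sign condition on e13 picks one of the two preimages.


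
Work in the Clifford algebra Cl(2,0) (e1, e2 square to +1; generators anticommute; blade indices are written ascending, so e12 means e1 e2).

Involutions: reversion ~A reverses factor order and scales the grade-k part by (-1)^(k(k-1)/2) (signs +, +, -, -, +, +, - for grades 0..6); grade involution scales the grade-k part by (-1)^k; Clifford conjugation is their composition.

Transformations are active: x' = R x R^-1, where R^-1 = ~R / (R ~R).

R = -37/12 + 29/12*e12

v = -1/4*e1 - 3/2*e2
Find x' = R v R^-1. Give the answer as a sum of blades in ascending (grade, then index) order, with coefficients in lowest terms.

~R = -37/12 - 29/12*e12, and R ~R = 1105/72, so R^-1 = ~R / (1105/72).
R v = -137/48*e1 + 251/48*e2
Answer: 3087/2210*e1 - 2657/4420*e2


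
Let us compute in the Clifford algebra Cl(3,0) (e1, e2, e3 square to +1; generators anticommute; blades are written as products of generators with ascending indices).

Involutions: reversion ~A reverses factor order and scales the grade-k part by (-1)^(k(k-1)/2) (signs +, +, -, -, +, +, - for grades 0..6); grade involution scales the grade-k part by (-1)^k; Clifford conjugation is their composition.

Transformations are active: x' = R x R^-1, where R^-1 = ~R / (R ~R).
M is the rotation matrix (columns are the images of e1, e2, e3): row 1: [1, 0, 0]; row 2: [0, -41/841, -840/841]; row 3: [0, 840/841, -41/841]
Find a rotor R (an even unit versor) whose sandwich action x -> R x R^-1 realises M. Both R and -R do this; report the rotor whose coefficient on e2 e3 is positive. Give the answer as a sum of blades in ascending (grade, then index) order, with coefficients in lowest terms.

Method: write R = a + b12*e1 e2 + b13*e1 e3 + b23*e2 e3 with a^2 + b12^2 + b13^2 + b23^2 = 1 (so R^-1 = ~R). Expanding the columns R e_j ~R gives tr M = 4a^2 - 1 and, from the antisymmetric part, M21 - M12 = -4a*b12, M13 - M31 = 4a*b13, M32 - M23 = -4a*b23.
Here tr M = 759/841, so a^2 = (1 + tr M)/4 = 400/841 and a = ±20/29. Taking a = 20/29: M21 - M12 = 0, M13 - M31 = 0, M32 - M23 = 1680/841, giving b12 = 0, b13 = 0, b23 = -21/29, i.e. R = 20/29 - 21/29*e2 e3.
Its e2 e3 coefficient is negative, so report the other preimage -R.
Answer: -20/29 + 21/29*e2 e3. Key observation: the double cover Spin(3) -> SO(3) sends R and -R to the same matrix (trace 759/841 here), so the stated sign of the e2 e3 coefficient is what selects one sheet.


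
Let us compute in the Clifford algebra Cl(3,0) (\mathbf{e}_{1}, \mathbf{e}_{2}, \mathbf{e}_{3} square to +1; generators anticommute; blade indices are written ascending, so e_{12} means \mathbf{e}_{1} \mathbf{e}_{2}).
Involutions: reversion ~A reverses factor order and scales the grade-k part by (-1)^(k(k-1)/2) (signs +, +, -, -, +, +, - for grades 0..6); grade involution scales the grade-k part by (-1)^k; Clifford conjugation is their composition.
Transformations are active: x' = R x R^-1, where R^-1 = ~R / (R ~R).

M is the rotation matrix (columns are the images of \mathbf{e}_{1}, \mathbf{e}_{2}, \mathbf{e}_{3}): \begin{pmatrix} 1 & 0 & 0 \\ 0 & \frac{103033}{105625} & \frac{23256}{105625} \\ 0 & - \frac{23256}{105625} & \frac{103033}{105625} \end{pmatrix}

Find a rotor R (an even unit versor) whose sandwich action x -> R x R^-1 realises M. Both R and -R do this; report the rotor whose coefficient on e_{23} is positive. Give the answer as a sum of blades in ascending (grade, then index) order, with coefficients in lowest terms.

Method: write R = a + b12*e_{12} + b13*e_{13} + b23*e_{23} with a^2 + b12^2 + b13^2 + b23^2 = 1 (so R^-1 = ~R). Expanding the columns R e_j ~R gives tr M = 4a^2 - 1 and, from the antisymmetric part, M21 - M12 = -4a*b12, M13 - M31 = 4a*b13, M32 - M23 = -4a*b23.
Here tr M = \frac{311691}{105625}, so a^2 = (1 + tr M)/4 = \frac{104329}{105625} and a = ±\frac{323}{325}. Taking a = \frac{323}{325}: M21 - M12 = 0, M13 - M31 = 0, M32 - M23 = -\frac{46512}{105625}, giving b12 = 0, b13 = 0, b23 = \frac{36}{325}, i.e. R = \frac{323}{325} + \frac{36}{325} e_{23}.
Its e_{23} coefficient is already positive.
Answer: \frac{323}{325} + \frac{36}{325} e_{23}. Why the constraint matters: R and -R act identically through the sandwich — M has trace \frac{311691}{105625} either way — so only the sign condition on e_{23} picks one of the two preimages.
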